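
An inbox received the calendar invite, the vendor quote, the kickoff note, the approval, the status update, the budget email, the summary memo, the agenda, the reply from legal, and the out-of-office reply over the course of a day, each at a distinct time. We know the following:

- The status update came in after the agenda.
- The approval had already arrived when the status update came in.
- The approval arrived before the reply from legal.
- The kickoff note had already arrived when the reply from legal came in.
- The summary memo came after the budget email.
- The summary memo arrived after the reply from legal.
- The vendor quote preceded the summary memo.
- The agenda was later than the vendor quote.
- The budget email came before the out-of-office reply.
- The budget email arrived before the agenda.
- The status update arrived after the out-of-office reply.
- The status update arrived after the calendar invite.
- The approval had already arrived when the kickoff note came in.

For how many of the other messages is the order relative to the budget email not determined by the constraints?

5

Forced after the budget email: the agenda, the out-of-office reply, the status update, and the summary memo.
That leaves the approval, the calendar invite, the kickoff note, the reply from legal, and the vendor quote with no forced order relative to the budget email — 5.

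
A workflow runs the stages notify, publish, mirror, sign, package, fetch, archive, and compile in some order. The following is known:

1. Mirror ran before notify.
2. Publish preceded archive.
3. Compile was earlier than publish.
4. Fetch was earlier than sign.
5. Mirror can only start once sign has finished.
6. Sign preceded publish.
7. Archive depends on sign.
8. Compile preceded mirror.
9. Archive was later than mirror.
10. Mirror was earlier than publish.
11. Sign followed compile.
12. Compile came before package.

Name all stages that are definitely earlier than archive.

compile, fetch, mirror, publish, sign

Directly stated before archive: mirror, publish, and sign.
Compile reaches archive via compile → publish → archive.
Fetch reaches archive via fetch → sign → archive.
No chain forces package (or any of the others) ahead of archive.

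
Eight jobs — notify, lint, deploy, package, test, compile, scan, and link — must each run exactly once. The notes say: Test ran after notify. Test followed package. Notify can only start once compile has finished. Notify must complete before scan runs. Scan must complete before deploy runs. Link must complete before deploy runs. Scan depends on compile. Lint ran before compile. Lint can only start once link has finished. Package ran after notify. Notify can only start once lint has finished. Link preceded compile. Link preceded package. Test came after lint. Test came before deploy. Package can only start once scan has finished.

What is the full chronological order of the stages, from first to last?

The constraints fix every adjacent pair, so only one ordering works:
link → lint → compile → notify → scan → package → test → deploy.

link, lint, compile, notify, scan, package, test, deploy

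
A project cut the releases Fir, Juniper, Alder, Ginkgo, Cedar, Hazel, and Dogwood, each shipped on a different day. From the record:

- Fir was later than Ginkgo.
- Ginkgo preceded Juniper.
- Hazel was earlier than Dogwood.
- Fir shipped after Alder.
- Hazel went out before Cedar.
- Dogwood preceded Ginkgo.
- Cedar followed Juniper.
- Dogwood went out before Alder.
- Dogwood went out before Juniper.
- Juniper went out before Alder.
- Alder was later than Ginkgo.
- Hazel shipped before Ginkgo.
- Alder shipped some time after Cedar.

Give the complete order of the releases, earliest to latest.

Hazel, Dogwood, Ginkgo, Juniper, Cedar, Alder, Fir

The constraints fix every adjacent pair, so only one ordering works:
Hazel → Dogwood → Ginkgo → Juniper → Cedar → Alder → Fir.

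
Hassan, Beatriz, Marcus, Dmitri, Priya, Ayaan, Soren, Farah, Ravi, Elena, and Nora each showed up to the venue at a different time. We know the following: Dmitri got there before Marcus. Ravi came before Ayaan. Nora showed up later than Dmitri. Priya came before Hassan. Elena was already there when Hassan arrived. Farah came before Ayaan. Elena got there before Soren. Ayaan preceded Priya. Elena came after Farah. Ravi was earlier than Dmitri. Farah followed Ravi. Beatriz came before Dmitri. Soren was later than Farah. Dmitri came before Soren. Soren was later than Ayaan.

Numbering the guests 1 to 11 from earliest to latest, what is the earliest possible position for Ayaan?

3

Farah and Ravi must both come before Ayaan — 2 forced predecessors.
Nothing else is forced ahead of Ayaan, so their earliest slot is position 2 + 1 = 3.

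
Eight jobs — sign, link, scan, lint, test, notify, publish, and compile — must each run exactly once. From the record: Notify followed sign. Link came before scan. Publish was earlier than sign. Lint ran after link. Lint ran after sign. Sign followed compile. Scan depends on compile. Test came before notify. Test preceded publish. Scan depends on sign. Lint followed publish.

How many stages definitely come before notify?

4

Directly stated before notify: sign and test.
Compile reaches notify via compile → sign → notify.
Publish reaches notify via publish → sign → notify.
That's compile, publish, sign, and test — 4 in all.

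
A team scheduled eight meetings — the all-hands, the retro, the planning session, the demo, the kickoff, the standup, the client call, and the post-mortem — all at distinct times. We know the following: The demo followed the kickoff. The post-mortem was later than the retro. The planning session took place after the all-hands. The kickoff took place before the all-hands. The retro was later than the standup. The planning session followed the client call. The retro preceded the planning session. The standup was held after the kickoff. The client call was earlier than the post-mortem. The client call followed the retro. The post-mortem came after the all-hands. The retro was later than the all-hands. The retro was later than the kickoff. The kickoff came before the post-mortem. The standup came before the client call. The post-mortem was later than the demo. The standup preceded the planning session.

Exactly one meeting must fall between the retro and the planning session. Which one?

Tracing the constraints gives the retro → the client call → the planning session, so the client call sits after the retro and before the planning session.
No other meeting is forced both after the retro and before the planning session.

the client call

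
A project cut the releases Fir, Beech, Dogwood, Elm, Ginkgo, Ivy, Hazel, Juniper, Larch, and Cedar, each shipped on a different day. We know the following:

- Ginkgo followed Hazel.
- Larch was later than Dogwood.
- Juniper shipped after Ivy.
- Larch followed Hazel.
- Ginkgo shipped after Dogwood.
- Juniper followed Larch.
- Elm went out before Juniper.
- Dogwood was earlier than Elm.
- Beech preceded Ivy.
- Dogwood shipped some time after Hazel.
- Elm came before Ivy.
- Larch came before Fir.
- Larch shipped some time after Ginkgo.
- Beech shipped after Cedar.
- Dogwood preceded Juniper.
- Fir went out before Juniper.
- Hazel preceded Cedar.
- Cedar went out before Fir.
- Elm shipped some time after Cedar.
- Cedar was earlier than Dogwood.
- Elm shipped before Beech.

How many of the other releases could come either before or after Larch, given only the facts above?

Forced before Larch: Cedar, Dogwood, Ginkgo, and Hazel; forced after Larch: Fir and Juniper.
That leaves Beech, Elm, and Ivy with no forced order relative to Larch — 3.

3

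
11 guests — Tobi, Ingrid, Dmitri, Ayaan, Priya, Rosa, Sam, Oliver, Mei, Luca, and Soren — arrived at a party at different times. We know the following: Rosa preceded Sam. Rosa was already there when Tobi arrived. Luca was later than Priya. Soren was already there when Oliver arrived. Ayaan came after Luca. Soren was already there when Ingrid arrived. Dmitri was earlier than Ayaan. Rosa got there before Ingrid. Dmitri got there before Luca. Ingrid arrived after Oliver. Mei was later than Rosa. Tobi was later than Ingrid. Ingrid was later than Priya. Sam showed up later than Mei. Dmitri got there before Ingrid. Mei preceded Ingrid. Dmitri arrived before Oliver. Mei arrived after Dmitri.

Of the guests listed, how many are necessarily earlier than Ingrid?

6

Directly stated before Ingrid: Dmitri, Mei, Oliver, Priya, Rosa, and Soren.
No chain forces Ayaan (or any of the others) ahead of Ingrid.
That's Dmitri, Mei, Oliver, Priya, Rosa, and Soren — 6 in all.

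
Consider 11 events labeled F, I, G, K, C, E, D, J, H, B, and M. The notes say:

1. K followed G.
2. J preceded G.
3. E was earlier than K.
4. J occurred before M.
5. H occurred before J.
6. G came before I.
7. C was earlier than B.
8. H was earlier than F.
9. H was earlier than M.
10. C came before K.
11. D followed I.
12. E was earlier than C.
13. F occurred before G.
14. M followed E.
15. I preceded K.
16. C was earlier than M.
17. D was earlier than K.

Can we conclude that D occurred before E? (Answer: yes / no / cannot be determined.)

cannot be determined

No chain of stated constraints runs from D to E, and none runs from E to D either.
So the relative order of D and E is not fixed by the given facts.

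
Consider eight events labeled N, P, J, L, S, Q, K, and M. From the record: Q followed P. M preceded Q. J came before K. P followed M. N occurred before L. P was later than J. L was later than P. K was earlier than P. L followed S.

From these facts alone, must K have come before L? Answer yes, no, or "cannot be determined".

yes

Chain the constraints: K → P → L. Each link is directly stated, so K comes before L.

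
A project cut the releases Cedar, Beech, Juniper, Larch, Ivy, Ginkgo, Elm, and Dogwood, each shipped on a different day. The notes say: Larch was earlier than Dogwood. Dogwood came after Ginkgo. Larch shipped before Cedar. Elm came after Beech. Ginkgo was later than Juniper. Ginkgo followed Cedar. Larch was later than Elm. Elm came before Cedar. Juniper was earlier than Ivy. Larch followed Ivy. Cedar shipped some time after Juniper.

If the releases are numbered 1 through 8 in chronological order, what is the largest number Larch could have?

Larch must come before Cedar, Dogwood, and Ginkgo — 3 releases forced after it.
Everything else can be placed before Larch in some valid order, so Larch can sit as late as position 8 − 3 = 5.

5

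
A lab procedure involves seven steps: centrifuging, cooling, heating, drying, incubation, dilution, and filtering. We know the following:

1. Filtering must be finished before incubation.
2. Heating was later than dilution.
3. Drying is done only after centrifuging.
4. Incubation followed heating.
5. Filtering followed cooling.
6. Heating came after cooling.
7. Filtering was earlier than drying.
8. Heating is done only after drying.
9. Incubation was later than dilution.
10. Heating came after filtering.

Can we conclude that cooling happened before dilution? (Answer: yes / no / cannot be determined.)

No chain of stated constraints runs from cooling to dilution, and none runs from dilution to cooling either.
So the relative order of cooling and dilution is not fixed by the given facts.

cannot be determined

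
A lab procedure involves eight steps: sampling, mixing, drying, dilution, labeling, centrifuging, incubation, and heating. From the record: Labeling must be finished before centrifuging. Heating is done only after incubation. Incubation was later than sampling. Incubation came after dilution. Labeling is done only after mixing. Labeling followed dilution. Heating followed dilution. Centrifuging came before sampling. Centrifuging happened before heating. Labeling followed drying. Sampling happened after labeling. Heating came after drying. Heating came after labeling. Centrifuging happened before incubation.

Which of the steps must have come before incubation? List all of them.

centrifuging, dilution, drying, labeling, mixing, sampling

Directly stated before incubation: centrifuging, dilution, and sampling.
Drying reaches incubation via drying → labeling → centrifuging → incubation.
Labeling reaches incubation via labeling → centrifuging → incubation.
Mixing reaches incubation via mixing → labeling → centrifuging → incubation.
No chain forces heating ahead of incubation.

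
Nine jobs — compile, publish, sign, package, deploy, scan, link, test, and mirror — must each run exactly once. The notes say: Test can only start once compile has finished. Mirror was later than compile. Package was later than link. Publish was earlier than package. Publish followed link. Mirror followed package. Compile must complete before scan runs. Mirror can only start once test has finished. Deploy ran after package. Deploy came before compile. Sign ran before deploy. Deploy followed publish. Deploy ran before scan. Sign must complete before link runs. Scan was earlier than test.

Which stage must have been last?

Every other stage has a chain of constraints placing it before mirror, so mirror is last.

mirror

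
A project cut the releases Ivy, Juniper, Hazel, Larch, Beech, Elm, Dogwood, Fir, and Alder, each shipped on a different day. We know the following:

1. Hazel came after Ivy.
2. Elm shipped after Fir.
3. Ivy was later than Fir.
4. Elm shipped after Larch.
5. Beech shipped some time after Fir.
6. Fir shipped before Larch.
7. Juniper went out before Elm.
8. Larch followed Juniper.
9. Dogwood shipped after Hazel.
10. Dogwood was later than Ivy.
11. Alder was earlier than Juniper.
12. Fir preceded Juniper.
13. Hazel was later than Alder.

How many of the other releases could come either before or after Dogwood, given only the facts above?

Forced before Dogwood: Alder, Fir, Hazel, and Ivy.
That leaves Beech, Elm, Juniper, and Larch with no forced order relative to Dogwood — 4.

4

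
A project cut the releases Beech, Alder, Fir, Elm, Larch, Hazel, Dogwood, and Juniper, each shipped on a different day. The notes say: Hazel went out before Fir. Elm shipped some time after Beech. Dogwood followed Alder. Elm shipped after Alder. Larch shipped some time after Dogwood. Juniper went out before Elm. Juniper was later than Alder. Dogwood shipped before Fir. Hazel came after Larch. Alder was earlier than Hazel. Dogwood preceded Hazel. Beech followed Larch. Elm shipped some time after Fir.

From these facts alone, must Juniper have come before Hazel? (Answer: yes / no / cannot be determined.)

No chain of stated constraints runs from Juniper to Hazel, and none runs from Hazel to Juniper either.
So the relative order of Juniper and Hazel is not fixed by the given facts.

cannot be determined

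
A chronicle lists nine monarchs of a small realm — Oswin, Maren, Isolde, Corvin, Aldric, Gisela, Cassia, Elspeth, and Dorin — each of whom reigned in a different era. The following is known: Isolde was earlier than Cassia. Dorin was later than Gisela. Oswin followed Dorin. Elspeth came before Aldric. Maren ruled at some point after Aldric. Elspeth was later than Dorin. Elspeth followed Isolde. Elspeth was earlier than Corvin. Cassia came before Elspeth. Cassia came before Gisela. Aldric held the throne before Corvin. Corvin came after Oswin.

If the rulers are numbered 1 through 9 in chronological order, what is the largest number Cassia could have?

Cassia must come before Aldric, Corvin, Dorin, Elspeth, Gisela, Maren, and Oswin — 7 rulers forced after them.
Everything else can be placed before Cassia in some valid order, so Cassia can sit as late as position 9 − 7 = 2.

2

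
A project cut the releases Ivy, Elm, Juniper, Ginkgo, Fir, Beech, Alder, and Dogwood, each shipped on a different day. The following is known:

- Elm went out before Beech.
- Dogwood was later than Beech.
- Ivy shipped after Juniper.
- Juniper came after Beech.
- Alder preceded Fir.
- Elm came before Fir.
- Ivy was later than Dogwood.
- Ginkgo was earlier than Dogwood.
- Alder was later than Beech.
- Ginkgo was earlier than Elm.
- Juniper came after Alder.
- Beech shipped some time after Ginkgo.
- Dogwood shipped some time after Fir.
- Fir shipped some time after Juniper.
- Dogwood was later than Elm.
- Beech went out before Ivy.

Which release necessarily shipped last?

Every other release has a chain of constraints placing it before Ivy, so Ivy is last.

Ivy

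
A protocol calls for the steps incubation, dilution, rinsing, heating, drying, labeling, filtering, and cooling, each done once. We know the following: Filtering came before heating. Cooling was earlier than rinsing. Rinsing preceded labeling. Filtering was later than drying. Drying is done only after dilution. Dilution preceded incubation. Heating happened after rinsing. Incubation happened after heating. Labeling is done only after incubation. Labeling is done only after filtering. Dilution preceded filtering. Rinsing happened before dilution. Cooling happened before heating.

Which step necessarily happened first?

cooling

Cooling has a chain of constraints placing it before every other step, so cooling must be first.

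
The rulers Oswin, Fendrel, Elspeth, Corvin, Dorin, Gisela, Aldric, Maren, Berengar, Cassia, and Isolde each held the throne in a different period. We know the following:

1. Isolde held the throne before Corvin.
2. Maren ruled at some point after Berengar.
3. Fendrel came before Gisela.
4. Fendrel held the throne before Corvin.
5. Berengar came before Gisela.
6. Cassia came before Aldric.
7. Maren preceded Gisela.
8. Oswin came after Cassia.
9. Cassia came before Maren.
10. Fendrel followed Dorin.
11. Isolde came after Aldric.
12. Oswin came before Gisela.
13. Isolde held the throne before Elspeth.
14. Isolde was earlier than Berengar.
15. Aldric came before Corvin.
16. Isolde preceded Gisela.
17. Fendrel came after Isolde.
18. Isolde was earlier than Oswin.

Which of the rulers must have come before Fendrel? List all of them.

Directly stated before Fendrel: Dorin and Isolde.
Aldric reaches Fendrel via Aldric → Isolde → Fendrel.
Cassia reaches Fendrel via Cassia → Aldric → Isolde → Fendrel.
No chain forces Gisela (or any of the others) ahead of Fendrel.

Aldric, Cassia, Dorin, Isolde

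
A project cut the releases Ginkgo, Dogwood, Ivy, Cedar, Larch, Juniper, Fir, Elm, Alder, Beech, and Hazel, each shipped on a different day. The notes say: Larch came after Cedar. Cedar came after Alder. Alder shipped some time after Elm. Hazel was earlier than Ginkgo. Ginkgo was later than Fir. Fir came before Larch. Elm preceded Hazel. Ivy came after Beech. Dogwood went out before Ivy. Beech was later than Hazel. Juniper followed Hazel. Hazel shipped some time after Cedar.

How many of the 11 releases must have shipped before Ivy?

6

Directly stated before Ivy: Beech and Dogwood.
Alder reaches Ivy via Alder → Cedar → Hazel → Beech → Ivy.
Cedar reaches Ivy via Cedar → Hazel → Beech → Ivy.
Elm reaches Ivy via Elm → Hazel → Beech → Ivy.
Likewise Hazel reaches Ivy by chaining the stated constraints.
That's Alder, Beech, Cedar, Dogwood, Elm, and Hazel — 6 in all.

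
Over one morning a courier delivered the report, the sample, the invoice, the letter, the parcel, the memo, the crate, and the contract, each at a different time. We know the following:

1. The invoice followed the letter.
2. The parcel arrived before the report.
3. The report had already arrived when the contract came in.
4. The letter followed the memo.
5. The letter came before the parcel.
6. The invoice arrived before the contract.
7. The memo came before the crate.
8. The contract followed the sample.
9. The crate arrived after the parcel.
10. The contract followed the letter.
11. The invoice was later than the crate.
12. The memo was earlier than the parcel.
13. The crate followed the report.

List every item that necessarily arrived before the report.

Directly stated before the report: the parcel.
The letter reaches the report via the letter → the parcel → the report.
The memo reaches the report via the memo → the parcel → the report.

the letter, the memo, the parcel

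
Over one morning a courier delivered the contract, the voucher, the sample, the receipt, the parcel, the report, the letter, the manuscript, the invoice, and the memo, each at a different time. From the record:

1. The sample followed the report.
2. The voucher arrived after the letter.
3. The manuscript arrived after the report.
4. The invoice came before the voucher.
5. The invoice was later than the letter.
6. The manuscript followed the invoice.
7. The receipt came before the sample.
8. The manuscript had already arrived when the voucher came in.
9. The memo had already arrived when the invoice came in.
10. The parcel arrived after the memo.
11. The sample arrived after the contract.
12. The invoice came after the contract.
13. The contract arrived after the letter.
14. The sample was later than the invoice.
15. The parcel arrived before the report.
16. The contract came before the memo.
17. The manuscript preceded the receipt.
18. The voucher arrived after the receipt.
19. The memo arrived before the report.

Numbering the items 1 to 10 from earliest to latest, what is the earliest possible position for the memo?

The contract and the letter must both come before the memo — 2 forced predecessors.
Nothing else is forced ahead of the memo, so its earliest slot is position 2 + 1 = 3.

3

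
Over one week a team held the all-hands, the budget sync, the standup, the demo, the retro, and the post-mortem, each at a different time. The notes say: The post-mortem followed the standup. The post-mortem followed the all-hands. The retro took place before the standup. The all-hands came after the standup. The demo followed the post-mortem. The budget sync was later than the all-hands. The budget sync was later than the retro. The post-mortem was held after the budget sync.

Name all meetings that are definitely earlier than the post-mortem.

Directly stated before the post-mortem: the all-hands, the budget sync, and the standup.
The retro reaches the post-mortem via the retro → the standup → the post-mortem.

the all-hands, the budget sync, the retro, the standup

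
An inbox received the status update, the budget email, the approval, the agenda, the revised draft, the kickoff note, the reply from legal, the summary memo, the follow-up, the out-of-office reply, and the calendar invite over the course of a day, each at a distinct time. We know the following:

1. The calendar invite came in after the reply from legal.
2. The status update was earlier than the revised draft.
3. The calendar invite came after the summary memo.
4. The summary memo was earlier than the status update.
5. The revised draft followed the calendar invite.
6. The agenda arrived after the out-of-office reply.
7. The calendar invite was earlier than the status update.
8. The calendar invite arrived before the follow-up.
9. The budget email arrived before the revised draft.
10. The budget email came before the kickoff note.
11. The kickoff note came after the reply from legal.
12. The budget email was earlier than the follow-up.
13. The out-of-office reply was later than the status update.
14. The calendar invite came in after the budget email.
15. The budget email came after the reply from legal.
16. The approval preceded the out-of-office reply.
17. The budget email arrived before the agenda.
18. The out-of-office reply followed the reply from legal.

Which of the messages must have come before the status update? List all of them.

the budget email, the calendar invite, the reply from legal, the summary memo

Directly stated before the status update: the calendar invite and the summary memo.
The budget email reaches the status update via the budget email → the calendar invite → the status update.
The reply from legal reaches the status update via the reply from legal → the calendar invite → the status update.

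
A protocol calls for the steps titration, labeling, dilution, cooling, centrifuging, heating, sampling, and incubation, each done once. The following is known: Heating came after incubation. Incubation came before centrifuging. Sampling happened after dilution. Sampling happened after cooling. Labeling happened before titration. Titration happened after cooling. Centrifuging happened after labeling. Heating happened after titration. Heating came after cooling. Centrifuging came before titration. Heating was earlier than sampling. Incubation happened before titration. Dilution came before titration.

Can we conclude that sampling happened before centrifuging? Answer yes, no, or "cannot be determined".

no

Tracing the constraints gives centrifuging → titration → heating → sampling, so centrifuging must come before sampling.
That means sampling cannot be before centrifuging.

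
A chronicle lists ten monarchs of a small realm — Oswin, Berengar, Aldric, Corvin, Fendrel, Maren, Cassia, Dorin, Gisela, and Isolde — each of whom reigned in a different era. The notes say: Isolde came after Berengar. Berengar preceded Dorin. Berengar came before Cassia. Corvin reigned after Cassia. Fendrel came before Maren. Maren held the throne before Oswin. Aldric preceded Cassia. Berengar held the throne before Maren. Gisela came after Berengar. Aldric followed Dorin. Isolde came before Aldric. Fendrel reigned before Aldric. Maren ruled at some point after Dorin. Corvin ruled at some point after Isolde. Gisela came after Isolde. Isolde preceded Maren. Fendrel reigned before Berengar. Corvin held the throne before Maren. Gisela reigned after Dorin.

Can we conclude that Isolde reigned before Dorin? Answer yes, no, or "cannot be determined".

No chain of stated constraints runs from Isolde to Dorin, and none runs from Dorin to Isolde either.
So the relative order of Isolde and Dorin is not fixed by the given facts.

cannot be determined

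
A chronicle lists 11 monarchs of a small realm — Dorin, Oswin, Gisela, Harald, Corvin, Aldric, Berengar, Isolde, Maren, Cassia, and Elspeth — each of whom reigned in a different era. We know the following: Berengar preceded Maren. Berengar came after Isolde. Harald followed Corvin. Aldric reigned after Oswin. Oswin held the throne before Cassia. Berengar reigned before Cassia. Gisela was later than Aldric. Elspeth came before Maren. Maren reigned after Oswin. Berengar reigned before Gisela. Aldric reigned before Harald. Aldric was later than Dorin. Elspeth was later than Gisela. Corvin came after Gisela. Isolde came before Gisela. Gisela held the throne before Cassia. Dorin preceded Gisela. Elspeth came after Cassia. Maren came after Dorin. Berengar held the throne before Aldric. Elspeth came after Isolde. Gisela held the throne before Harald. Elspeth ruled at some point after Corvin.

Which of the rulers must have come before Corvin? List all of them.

Aldric, Berengar, Dorin, Gisela, Isolde, Oswin

Directly stated before Corvin: Gisela.
Aldric reaches Corvin via Aldric → Gisela → Corvin.
Berengar reaches Corvin via Berengar → Gisela → Corvin.
Dorin reaches Corvin via Dorin → Gisela → Corvin.
Likewise Isolde and Oswin each reach Corvin by chaining the stated constraints.
No chain forces Elspeth (or any of the others) ahead of Corvin.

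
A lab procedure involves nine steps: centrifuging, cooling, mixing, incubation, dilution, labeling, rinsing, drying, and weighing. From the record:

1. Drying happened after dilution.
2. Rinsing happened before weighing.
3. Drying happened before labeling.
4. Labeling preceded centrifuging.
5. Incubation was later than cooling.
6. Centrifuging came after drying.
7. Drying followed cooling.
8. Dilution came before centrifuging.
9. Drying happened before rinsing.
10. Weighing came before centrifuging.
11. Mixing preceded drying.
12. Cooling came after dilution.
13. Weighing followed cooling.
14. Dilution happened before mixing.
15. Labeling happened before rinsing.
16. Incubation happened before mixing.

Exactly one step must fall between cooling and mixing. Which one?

Tracing the constraints gives cooling → incubation → mixing, so incubation sits after cooling and before mixing.
No other step is forced both after cooling and before mixing.

incubation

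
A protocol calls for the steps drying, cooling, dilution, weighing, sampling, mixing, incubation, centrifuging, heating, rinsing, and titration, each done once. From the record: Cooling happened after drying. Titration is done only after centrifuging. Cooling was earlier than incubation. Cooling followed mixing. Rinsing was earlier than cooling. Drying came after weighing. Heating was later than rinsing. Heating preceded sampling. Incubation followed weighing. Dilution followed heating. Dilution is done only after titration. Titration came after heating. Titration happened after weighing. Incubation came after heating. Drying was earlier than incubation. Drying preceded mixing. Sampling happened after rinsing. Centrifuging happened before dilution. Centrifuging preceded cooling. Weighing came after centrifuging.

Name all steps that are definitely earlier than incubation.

centrifuging, cooling, drying, heating, mixing, rinsing, weighing

Directly stated before incubation: cooling, drying, heating, and weighing.
Centrifuging reaches incubation via centrifuging → weighing → incubation.
Mixing reaches incubation via mixing → cooling → incubation.
Rinsing reaches incubation via rinsing → cooling → incubation.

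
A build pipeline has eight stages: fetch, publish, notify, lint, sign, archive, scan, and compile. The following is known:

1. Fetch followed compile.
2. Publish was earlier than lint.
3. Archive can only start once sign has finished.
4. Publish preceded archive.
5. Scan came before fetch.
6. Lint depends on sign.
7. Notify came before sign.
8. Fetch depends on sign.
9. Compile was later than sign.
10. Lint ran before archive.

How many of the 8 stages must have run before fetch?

4

Directly stated before fetch: compile, scan, and sign.
Notify reaches fetch via notify → sign → fetch.
That's compile, notify, scan, and sign — 4 in all.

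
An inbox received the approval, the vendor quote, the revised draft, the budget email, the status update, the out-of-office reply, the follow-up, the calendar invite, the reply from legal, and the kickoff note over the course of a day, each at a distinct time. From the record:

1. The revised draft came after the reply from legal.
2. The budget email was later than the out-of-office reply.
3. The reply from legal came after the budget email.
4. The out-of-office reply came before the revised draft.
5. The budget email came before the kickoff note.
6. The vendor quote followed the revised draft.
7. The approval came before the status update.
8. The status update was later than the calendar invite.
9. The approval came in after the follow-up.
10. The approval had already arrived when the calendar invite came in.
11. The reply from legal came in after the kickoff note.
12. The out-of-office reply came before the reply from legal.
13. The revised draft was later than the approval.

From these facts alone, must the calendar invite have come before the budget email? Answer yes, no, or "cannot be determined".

cannot be determined

No chain of stated constraints runs from the calendar invite to the budget email, and none runs from the budget email to the calendar invite either.
So the relative order of the calendar invite and the budget email is not fixed by the given facts.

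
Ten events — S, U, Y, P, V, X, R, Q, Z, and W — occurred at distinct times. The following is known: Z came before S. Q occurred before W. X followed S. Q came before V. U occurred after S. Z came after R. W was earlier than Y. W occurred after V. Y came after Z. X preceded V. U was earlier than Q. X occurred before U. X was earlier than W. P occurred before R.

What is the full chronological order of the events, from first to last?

The constraints fix every adjacent pair, so only one ordering works:
P → R → Z → S → X → U → Q → V → W → Y.

P, R, Z, S, X, U, Q, V, W, Y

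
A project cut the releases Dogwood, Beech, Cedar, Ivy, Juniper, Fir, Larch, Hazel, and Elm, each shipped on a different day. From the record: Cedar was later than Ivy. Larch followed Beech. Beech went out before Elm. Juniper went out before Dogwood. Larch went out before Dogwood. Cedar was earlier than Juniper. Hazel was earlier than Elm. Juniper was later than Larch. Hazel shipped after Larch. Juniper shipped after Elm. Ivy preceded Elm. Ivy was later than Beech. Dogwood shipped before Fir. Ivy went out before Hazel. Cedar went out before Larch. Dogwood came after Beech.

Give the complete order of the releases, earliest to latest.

The constraints fix every adjacent pair, so only one ordering works:
Beech → Ivy → Cedar → Larch → Hazel → Elm → Juniper → Dogwood → Fir.

Beech, Ivy, Cedar, Larch, Hazel, Elm, Juniper, Dogwood, Fir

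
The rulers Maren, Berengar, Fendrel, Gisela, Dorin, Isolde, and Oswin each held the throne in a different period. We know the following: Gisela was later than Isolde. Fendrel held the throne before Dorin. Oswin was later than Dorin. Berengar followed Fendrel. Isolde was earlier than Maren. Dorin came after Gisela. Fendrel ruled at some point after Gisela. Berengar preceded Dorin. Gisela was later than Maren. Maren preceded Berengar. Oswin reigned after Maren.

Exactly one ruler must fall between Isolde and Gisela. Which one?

Maren

Tracing the constraints gives Isolde → Maren → Gisela, so Maren sits after Isolde and before Gisela.
No other ruler is forced both after Isolde and before Gisela.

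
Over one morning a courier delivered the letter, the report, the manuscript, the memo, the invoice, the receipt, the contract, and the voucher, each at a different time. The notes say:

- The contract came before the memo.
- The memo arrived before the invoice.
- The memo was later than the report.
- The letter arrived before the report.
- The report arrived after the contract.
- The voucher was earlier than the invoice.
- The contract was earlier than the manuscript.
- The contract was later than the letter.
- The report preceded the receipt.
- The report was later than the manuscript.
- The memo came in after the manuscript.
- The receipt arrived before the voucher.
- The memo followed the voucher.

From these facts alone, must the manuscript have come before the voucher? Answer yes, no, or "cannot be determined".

Chain the constraints: the manuscript → the report → the receipt → the voucher. Each link is directly stated, so the manuscript comes before the voucher.

yes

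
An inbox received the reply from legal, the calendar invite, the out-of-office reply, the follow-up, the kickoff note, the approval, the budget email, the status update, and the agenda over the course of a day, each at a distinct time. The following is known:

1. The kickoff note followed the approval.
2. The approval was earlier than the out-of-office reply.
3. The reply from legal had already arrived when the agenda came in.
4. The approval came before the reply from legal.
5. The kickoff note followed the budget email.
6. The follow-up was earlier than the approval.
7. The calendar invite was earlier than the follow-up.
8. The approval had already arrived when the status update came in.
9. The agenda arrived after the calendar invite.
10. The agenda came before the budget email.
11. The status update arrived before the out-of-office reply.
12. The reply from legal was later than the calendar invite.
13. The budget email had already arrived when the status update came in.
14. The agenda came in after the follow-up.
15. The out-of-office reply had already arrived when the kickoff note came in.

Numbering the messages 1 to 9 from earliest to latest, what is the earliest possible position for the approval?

3

The calendar invite and the follow-up must both come before the approval — 2 forced predecessors.
Nothing else is forced ahead of the approval, so its earliest slot is position 2 + 1 = 3.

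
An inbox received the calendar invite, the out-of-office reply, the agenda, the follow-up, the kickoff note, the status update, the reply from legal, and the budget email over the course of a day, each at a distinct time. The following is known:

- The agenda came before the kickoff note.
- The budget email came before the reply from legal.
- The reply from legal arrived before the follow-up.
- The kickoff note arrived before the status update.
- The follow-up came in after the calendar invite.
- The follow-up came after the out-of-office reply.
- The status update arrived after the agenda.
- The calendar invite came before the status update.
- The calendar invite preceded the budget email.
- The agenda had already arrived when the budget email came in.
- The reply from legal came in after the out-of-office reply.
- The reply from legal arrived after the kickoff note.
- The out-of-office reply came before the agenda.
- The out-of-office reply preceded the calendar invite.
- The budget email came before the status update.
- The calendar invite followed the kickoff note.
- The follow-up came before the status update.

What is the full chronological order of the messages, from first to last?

the out-of-office reply, the agenda, the kickoff note, the calendar invite, the budget email, the reply from legal, the follow-up, the status update

The constraints fix every adjacent pair, so only one ordering works:
the out-of-office reply → the agenda → the kickoff note → the calendar invite → the budget email → the reply from legal → the follow-up → the status update.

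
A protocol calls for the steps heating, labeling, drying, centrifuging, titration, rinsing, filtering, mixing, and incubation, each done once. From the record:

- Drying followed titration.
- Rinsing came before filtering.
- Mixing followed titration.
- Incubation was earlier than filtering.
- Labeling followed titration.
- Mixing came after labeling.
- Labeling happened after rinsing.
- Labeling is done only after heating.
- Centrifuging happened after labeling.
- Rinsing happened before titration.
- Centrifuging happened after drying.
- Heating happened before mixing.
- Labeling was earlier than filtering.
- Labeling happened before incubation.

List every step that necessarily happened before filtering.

Directly stated before filtering: incubation, labeling, and rinsing.
Heating reaches filtering via heating → labeling → filtering.
Titration reaches filtering via titration → labeling → filtering.

heating, incubation, labeling, rinsing, titration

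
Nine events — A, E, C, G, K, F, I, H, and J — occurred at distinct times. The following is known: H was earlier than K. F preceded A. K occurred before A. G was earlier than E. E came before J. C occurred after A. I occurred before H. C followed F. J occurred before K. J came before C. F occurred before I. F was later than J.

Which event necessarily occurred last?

Every other event has a chain of constraints placing it before C, so C is last.

C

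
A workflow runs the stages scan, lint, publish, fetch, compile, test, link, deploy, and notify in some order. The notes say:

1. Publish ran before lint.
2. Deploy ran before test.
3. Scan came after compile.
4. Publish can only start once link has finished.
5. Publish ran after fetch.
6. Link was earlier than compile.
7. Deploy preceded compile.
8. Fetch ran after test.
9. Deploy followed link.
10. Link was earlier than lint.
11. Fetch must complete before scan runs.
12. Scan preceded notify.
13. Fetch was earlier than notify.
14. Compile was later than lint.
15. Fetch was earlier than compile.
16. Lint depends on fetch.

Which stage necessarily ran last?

Every other stage has a chain of constraints placing it before notify, so notify is last.

notify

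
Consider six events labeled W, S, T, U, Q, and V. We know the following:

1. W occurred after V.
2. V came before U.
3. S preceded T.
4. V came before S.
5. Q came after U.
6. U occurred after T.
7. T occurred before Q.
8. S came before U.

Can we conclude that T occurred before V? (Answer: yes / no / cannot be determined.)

Tracing the constraints gives V → S → T, so V must come before T.
That means T cannot be before V.

no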